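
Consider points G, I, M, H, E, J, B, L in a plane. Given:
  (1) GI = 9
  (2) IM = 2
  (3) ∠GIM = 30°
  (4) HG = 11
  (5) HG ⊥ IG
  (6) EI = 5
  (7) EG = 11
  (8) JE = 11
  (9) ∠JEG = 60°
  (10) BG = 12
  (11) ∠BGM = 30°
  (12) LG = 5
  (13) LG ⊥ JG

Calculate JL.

Step 1: By the law of cosines on triangle JEG: JG² = 11² + 11² − 2·11·11·cos(60°) = 121, so JG = 11.
Step 2: By the law of cosines on triangle JGL: JL² = 11² + 5² − 2·11·5·cos(90°) = 146, so JL = √146.

Therefore, the length of JL = √146.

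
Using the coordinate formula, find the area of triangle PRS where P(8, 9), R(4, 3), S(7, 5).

The Shoelace formula computes the area from vertex coordinates by summing cross products.
For vertices (8,9), (4,3), (7,5):
Signed sum = 8*3 - 4*9 + 4*5 - 7*3 + 7*9 - 8*5
= -12 + -1 + 23 = 10
Area = (1/2)|10| = 5.

5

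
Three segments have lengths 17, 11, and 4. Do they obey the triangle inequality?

Check the triangle inequality: 11 + 4 = 15 ≤ 17.
Since the sum of two sides does not exceed the third, no triangle can be formed.

No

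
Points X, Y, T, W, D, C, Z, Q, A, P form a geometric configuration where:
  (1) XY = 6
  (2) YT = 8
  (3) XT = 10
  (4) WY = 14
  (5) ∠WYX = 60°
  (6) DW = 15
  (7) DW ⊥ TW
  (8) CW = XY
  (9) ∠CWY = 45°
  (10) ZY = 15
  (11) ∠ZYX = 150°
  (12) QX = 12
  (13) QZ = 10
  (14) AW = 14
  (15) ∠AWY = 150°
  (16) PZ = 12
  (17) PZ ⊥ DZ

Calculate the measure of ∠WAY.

Step 1: By the law of cosines on triangle AWY: AY² = 14² + 14² − 2·14·14·cos(150°) = 731.48, so AY ≈ 27.05.
Step 2: By the inverse law of cosines on triangle WAY: cos(∠WAY) = (14² + 27.05² − 14²) / (2·14·27.05) = 731.48/757.29 = 0.9659, so ∠WAY = 15°.

Therefore, the measure of angle ∠WAY = 15°.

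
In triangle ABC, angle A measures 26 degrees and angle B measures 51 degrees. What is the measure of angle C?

The interior angles sum to 180°: angle C = 180 - 26 - 51 = 103°.
The triangle is obtuse (angles 26°, 51°, 103°).

103 degrees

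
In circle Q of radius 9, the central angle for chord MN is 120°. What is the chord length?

Chord = 2(9) sin(60°) = 9*sqrt(3)

9*sqrt(3)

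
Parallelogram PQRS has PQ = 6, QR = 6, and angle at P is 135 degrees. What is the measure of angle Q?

Opposite sides of a parallelogram are parallel, so consecutive angles form co-interior angles on a transversal.
Co-interior angles sum to 180°, giving angle Q = 180 - 135 = 45 degrees.

45 degrees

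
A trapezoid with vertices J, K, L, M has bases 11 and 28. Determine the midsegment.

The midsegment of a trapezoid = (base1 + base2) / 2
midsegment = (11 + 28) / 2
midsegment = 39 / 2
midsegment = 39/2

39/2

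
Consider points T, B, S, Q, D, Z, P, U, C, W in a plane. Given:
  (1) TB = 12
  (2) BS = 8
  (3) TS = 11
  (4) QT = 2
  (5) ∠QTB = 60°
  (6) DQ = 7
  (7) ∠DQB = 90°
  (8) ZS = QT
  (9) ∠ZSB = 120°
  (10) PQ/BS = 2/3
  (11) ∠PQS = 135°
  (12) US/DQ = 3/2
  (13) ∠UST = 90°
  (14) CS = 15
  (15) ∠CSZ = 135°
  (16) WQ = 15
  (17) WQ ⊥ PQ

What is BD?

Step 1: By the law of cosines on triangle BTQ: BQ² = 12² + 2² − 2·12·2·cos(60°) = 124, so BQ = 2·√31.
Step 2: By the law of cosines on triangle BQD: BD² = (2·√31)² + 7² − 2·2·√31·7·cos(90°) = 173, so BD = √173.

Therefore, the length of BD = √173.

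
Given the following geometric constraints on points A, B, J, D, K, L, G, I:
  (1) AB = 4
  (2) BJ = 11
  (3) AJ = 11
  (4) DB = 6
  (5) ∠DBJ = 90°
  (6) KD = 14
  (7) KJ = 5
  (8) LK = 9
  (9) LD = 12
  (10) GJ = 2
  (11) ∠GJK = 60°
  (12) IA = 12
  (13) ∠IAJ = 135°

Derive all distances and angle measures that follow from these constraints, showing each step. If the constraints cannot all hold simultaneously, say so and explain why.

The constraints are consistent.

Step 1: From JB = 11, BD = 6, and ∠JBD = 90°, by the law of cosines:
  JD² = JB² + BD² - 2·JB·BD·cos(90°) = 121 + 36 - 0 = 157
  JD = √157

Step 2: From JA = 11, AI = 12, and ∠JAI = 135°, by the law of cosines:
  JI² = JA² + AI² - 2·JA·AI·cos(135°) = 121 + 144 + 186.7 = 451.7
  JI ≈ 21.25

Step 3: From KJ = 5, JG = 2, and ∠KJG = 60°, by the law of cosines:
  KG² = KJ² + JG² - 2·KJ·JG·cos(60°) = 25 + 4 - 10 = 19
  KG = √19

Step 4: From AB = 4, AJ = 11, BJ = 11, by the inverse law of cosines:
  cos(∠BAJ) = (AB² + AJ² - BJ²) / (2·AB·AJ)
  ∠BAJ = 79.52°

Step 5: From BA = 4, BJ = 11, AJ = 11, by the inverse law of cosines:
  cos(∠ABJ) = (BA² + BJ² - AJ²) / (2·BA·BJ)
  ∠ABJ = 79.52°

Step 6: From JA = 11, JB = 11, AB = 4, by the inverse law of cosines:
  cos(∠AJB) = (JA² + JB² - AB²) / (2·JA·JB)
  ∠AJB = 20.95°

Step 7: From DK = 14, DL = 12, KL = 9, by the inverse law of cosines:
  cos(∠KDL) = (DK² + DL² - KL²) / (2·DK·DL)
  ∠KDL = 39.57°

Step 8: From KD = 14, KL = 9, DL = 12, by the inverse law of cosines:
  cos(∠DKL) = (KD² + KL² - DL²) / (2·KD·KL)
  ∠DKL = 58.14°

Step 9: From LD = 12, LK = 9, DK = 14, by the inverse law of cosines:
  cos(∠DLK) = (LD² + LK² - DK²) / (2·LD·LK)
  ∠DLK = 82.28°

Step 10: From JA = 11, JI = 21.25, AI = 12, by the inverse law of cosines:
  cos(∠AJI) = (JA² + JI² - AI²) / (2·JA·JI)
  ∠AJI = 23.53°

Step 11: From JB = 11, JD = √157, BD = 6, by the inverse law of cosines:
  cos(∠BJD) = (JB² + JD² - BD²) / (2·JB·JD)
  ∠BJD = 28.61°

Step 12: From JD = √157, JK = 5, DK = 14, by the inverse law of cosines:
  cos(∠DJK) = (JD² + JK² - DK²) / (2·JD·JK)
  ∠DJK = 96.42°

Step 13: From DB = 6, DJ = √157, BJ = 11, by the inverse law of cosines:
  cos(∠BDJ) = (DB² + DJ² - BJ²) / (2·DB·DJ)
  ∠BDJ = 61.39°

Step 14: From DJ = √157, DK = 14, JK = 5, by the inverse law of cosines:
  cos(∠JDK) = (DJ² + DK² - JK²) / (2·DJ·DK)
  ∠JDK = 20.79°

Step 15: From KD = 14, KJ = 5, DJ = √157, by the inverse law of cosines:
  cos(∠DKJ) = (KD² + KJ² - DJ²) / (2·KD·KJ)
  ∠DKJ = 62.8°

Step 16: From KG = √19, KJ = 5, GJ = 2, by the inverse law of cosines:
  cos(∠GKJ) = (KG² + KJ² - GJ²) / (2·KG·KJ)
  ∠GKJ = 23.41°

Step 17: From GJ = 2, GK = √19, JK = 5, by the inverse law of cosines:
  cos(∠JGK) = (GJ² + GK² - JK²) / (2·GJ·GK)
  ∠JGK = 96.59°

Step 18: From IA = 12, IJ = 21.25, AJ = 11, by the inverse law of cosines:
  cos(∠AIJ) = (IA² + IJ² - AJ²) / (2·IA·IJ)
  ∠AIJ = 21.47°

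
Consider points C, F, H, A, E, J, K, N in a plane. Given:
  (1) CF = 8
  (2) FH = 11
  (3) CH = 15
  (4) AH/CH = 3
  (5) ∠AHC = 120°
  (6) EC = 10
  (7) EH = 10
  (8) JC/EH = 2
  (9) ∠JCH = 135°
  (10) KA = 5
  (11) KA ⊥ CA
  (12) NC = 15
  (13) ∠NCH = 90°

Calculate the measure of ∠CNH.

Step 1: By the law of cosines on triangle NCH: NH² = 15² + 15² − 2·15·15·cos(90°) = 450, so NH = 15·√2.
Step 2: By the inverse law of cosines on triangle CNH: cos(∠CNH) = (15² + (15·√2)² − 15²) / (2·15·15·√2) = 450/636.4 = 0.7071, so ∠CNH = 45°.

Therefore, the measure of angle ∠CNH = 45°.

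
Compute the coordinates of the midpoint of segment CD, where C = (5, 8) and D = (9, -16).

The midpoint is the point halfway along the segment.
Move half the horizontal distance: 5 + (9 - 5)/2 = 5 + 4/2 = 7
Move half the vertical distance: 8 + (-16 - 8)/2 = 8 + -24/2 = -4
Midpoint = (7, -4)

(7, -4)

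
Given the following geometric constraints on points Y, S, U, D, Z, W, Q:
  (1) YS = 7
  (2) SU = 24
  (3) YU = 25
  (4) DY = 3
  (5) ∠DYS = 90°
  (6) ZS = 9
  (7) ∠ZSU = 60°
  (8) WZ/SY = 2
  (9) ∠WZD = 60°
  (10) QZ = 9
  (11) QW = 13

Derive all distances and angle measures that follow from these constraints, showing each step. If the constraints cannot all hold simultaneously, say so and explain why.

The constraints are consistent.

From the given relations:
  WZ = 2·SY = 2·7 = 14

Step 1: From SY = 7, YD = 3, and ∠SYD = 90°, by the law of cosines:
  SD² = SY² + YD² - 2·SY·YD·cos(90°) = 49 + 9 - 0 = 58
  SD = √58

Step 2: From US = 24, SZ = 9, and ∠USZ = 60°, by the law of cosines:
  UZ² = US² + SZ² - 2·US·SZ·cos(60°) = 576 + 81 - 216 = 441
  UZ = 21

Step 3: From YS = 7, YU = 25, SU = 24, by the inverse law of cosines:
  cos(∠SYU) = (YS² + YU² - SU²) / (2·YS·YU)
  ∠SYU = 73.74°

Step 4: From SU = 24, SY = 7, UY = 25, by the inverse law of cosines:
  cos(∠USY) = (SU² + SY² - UY²) / (2·SU·SY)
  ∠USY = 90°

Step 5: From US = 24, UY = 25, SY = 7, by the inverse law of cosines:
  cos(∠SUY) = (US² + UY² - SY²) / (2·US·UY)
  ∠SUY = 16.26°

Step 6: From ZQ = 9, ZW = 14, QW = 13, by the inverse law of cosines:
  cos(∠QZW) = (ZQ² + ZW² - QW²) / (2·ZQ·ZW)
  ∠QZW = 64.62°

Step 7: From WQ = 13, WZ = 14, QZ = 9, by the inverse law of cosines:
  cos(∠QWZ) = (WQ² + WZ² - QZ²) / (2·WQ·WZ)
  ∠QWZ = 38.72°

Step 8: From QW = 13, QZ = 9, WZ = 14, by the inverse law of cosines:
  cos(∠WQZ) = (QW² + QZ² - WZ²) / (2·QW·QZ)
  ∠WQZ = 76.66°

Step 9: From SD = √58, SY = 7, DY = 3, by the inverse law of cosines:
  cos(∠DSY) = (SD² + SY² - DY²) / (2·SD·SY)
  ∠DSY = 23.2°

Step 10: From US = 24, UZ = 21, SZ = 9, by the inverse law of cosines:
  cos(∠SUZ) = (US² + UZ² - SZ²) / (2·US·UZ)
  ∠SUZ = 21.79°

Step 11: From DS = √58, DY = 3, SY = 7, by the inverse law of cosines:
  cos(∠SDY) = (DS² + DY² - SY²) / (2·DS·DY)
  ∠SDY = 66.8°

Step 12: From ZS = 9, ZU = 21, SU = 24, by the inverse law of cosines:
  cos(∠SZU) = (ZS² + ZU² - SU²) / (2·ZS·ZU)
  ∠SZU = 98.21°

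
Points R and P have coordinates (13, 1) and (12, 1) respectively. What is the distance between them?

d = sqrt((12 - 13)^2 + (1 - 1)^2)
d = sqrt(-1^2 + 0^2)
d = sqrt(1 + 0)
d = sqrt(1) = 1

1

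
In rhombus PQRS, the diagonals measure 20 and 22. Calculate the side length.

Half-diagonals are 10 and 11. side = sqrt(10^2 + 11^2) = sqrt(221)

sqrt(221)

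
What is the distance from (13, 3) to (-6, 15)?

The horizontal distance is |-6 - 13| = 19 and the vertical distance is |15 - 3| = 12.
By the Pythagorean theorem, d = sqrt(19^2 + 12^2) = sqrt(505).

sqrt(505)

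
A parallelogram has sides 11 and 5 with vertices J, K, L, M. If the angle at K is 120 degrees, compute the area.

The area of a parallelogram equals the product of two adjacent sides times the sine of the included angle.
This is because the height equals 5 * sin(120°) = 5*sqrt(3)/2.
Area = 11 * 5*sqrt(3)/2 = 55*sqrt(3)/2

55*sqrt(3)/2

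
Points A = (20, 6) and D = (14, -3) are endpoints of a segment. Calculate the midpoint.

The midpoint is the point halfway along the segment.
Move half the horizontal distance: 20 + (14 - 20)/2 = 20 + -6/2 = 17
Move half the vertical distance: 6 + (-3 - 6)/2 = 6 + -9/2 = 3/2
Midpoint = (17, 3/2)

(17, 3/2)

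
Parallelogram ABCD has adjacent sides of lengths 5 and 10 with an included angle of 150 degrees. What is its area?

Area = 5 * 10 * sin(150°) = 50 * 1/2 = 25

25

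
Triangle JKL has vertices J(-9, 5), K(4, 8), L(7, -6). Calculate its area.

The Shoelace formula computes the area from vertex coordinates by summing cross products.
For vertices (-9,5), (4,8), (7,-6):
Signed sum = -9*8 - 4*5 + 4*-6 - 7*8 + 7*5 - -9*-6
= -92 + -80 + -19 = -191
Area = (1/2)|-191| = 191/2.

191/2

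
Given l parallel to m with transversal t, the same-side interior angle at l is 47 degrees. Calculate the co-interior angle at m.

Co-interior (same-side interior) angles are between the parallel lines on the same side of the transversal.
Unlike corresponding or alternate interior angles, they are supplementary rather than equal.
So the angle = 180 - 47 = 133 degrees.

133 degrees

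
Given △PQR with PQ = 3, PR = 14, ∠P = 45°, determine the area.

Area = (1/2)(3)(14) sin(45°) = (1/2)(3)(14)(sqrt(2)/2) = 21*sqrt(2)/2

21*sqrt(2)/2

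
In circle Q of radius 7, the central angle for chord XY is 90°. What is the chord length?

Chord = 2(7) sin(45°) = 7*sqrt(2)

7*sqrt(2)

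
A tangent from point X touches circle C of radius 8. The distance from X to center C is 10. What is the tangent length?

The tangent, radius, and line from the external point to the center form a right triangle.
The right angle is where the tangent meets the radius.
By the Pythagorean theorem: tangent² + 8² = 10²
tangent² = 100 - 64 = 36
tangent = 6

6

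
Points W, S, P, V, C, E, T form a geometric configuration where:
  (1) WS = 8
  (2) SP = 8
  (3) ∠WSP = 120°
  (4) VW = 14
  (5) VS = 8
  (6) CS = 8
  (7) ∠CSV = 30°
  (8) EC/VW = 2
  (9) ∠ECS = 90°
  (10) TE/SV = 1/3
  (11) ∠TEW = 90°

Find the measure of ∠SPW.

Step 1: By the law of cosines on triangle PSW: PW² = 8² + 8² − 2·8·8·cos(120°) = 192, so PW = 8·√3.
Step 2: By the inverse law of cosines on triangle SPW: cos(∠SPW) = (8² + (8·√3)² − 8²) / (2·8·8·√3) = 192/221.7 = 0.866, so ∠SPW = 30°.

Therefore, the measure of angle ∠SPW = 30°.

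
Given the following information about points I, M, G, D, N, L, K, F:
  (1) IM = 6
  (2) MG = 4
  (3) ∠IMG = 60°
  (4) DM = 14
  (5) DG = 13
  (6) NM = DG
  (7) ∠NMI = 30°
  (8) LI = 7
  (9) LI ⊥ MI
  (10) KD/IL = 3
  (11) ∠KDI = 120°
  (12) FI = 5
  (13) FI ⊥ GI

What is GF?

Step 1: By the law of cosines on triangle GMI: GI² = 4² + 6² − 2·4·6·cos(60°) = 28, so GI = 2·√7.
Step 2: By the law of cosines on triangle GIF: GF² = (2·√7)² + 5² − 2·2·√7·5·cos(90°) = 53, so GF = √53.

Therefore, the length of GF = √53.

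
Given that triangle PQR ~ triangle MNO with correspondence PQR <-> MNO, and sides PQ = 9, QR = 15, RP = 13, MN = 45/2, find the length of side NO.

k = 45/2/9 = 5/2. NO = 5/2 * 15 = 75/2.

75/2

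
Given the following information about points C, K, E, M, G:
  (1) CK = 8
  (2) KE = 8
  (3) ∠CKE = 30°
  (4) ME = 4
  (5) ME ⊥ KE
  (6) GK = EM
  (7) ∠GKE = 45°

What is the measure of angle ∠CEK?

Step 1: By the law of cosines on triangle EKC: EC² = 8² + 8² − 2·8·8·cos(30°) = 17.15, so EC ≈ 4.14.
Step 2: By the inverse law of cosines on triangle CEK: cos(∠CEK) = (4.14² + 8² − 8²) / (2·4.14·8) = 17.15/66.26 = 0.2588, so ∠CEK = 75°.

Therefore, the measure of angle ∠CEK = 75°.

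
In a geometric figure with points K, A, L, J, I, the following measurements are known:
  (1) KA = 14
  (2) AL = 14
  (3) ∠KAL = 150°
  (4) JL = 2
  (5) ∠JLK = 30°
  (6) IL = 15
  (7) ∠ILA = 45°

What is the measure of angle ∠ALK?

Step 1: By the law of cosines on triangle LAK: LK² = 14² + 14² − 2·14·14·cos(150°) = 731.48, so LK ≈ 27.05.
Step 2: By the inverse law of cosines on triangle ALK: cos(∠ALK) = (14² + 27.05² − 14²) / (2·14·27.05) = 731.48/757.29 = 0.9659, so ∠ALK = 15°.

Therefore, the measure of angle ∠ALK = 15°.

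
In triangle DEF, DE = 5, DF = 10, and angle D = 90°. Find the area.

Area = (1/2)(5)(10) sin(90°) = (1/2)(5)(10)(1) = 25

25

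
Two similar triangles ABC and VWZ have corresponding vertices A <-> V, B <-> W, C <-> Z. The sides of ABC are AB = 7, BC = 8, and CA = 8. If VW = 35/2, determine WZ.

k = 35/2/7 = 5/2. WZ = 5/2 * 8 = 20.

20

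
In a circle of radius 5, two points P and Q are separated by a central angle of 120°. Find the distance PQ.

Chord length = 2r sin(θ/2)
= 2 × 5 × sin(120°/2)
= 2 × 5 × sin(60°)
= 5*sqrt(3)

5*sqrt(3)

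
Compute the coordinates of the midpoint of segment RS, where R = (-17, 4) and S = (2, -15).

The midpoint is the point halfway along the segment.
Move half the horizontal distance: -17 + (2 - -17)/2 = -17 + 19/2 = -15/2
Move half the vertical distance: 4 + (-15 - 4)/2 = 4 + -19/2 = -11/2
Midpoint = (-15/2, -11/2)

(-15/2, -11/2)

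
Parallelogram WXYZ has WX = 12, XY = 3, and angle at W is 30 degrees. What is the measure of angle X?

Opposite sides of a parallelogram are parallel, so consecutive angles form co-interior angles on a transversal.
Co-interior angles sum to 180°, giving angle X = 180 - 30 = 150 degrees.

150 degrees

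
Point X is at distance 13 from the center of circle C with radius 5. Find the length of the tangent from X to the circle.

Let T be the point of tangency. Then CT ⊥ XT (radius ⊥ tangent).
In right triangle CTX: CX² = CT² + XT²
13² = 5² + XT²
XT² = 144, XT = 12

12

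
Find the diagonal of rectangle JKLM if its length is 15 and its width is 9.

d = sqrt(15^2 + 9^2) = sqrt(306) = 3*sqrt(34)

3*sqrt(34)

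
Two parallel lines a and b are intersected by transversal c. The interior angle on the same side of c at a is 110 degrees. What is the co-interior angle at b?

Co-interior (same-side interior) angles are between the parallel lines on the same side of the transversal.
Unlike corresponding or alternate interior angles, they are supplementary rather than equal.
So the angle = 180 - 110 = 70 degrees.

70 degrees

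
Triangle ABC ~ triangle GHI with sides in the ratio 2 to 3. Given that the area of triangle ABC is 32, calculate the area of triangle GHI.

For similar figures, the area ratio equals the square of the side ratio.
Side ratio (ABC to GHI) = 2:3, so area ratio = 2^2:3^2 = 4:9.
If the area of ABC is 32, then the area of GHI = 32 * (9/4) = 72.

72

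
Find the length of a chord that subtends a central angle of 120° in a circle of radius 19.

Chord = 2(19) sin(60°) = 19*sqrt(3)

19*sqrt(3)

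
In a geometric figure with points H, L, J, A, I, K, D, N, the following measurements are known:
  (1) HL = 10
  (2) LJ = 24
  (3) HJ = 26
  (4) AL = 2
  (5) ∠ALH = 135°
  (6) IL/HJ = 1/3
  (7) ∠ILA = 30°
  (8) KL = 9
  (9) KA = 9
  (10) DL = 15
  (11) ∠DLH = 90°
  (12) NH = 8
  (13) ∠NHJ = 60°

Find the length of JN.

Step 1: By the law of cosines on triangle JHN: JN² = 26² + 8² − 2·26·8·cos(60°) = 532, so JN = 2·√133.

Therefore, the length of JN = 2·√133.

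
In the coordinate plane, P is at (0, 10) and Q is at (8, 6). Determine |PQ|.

d = sqrt((8)^2 + (-4)^2) = sqrt(80) = 4*sqrt(5)

4*sqrt(5)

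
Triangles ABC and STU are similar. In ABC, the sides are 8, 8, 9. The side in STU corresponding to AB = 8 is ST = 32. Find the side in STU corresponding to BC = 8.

Similar triangles have proportional sides. Setting up the proportion:
ST / AB = TU / BC
32 / 8 = TU / 8
TU = 8 * 32 / 8 = 32.

32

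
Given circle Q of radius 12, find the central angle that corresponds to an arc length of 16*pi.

The full circumference is 2πr = 24*pi.
The arc is 16*pi / 24*pi = 2/3 of the full circle.
So the central angle = 2/3 × 360° = 240°.

240°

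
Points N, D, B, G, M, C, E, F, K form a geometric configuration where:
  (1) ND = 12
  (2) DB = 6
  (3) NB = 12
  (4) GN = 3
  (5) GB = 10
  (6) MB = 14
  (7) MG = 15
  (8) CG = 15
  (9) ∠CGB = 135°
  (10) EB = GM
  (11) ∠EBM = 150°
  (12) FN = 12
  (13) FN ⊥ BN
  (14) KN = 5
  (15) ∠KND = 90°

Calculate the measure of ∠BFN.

Step 1: By the law of cosines on triangle FNB: FB² = 12² + 12² − 2·12·12·cos(90°) = 288, so FB = 12·√2.
Step 2: By the inverse law of cosines on triangle BFN: cos(∠BFN) = ((12·√2)² + 12² − 12²) / (2·12·√2·12) = 288/407.29 = 0.7071, so ∠BFN = 45°.

Therefore, the measure of angle ∠BFN = 45°.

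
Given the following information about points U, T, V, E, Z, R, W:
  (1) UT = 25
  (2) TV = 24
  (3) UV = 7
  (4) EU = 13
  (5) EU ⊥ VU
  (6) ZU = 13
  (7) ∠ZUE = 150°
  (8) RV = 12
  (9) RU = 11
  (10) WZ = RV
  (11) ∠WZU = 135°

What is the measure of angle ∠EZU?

Step 1: By the law of cosines on triangle ZUE: ZE² = 13² + 13² − 2·13·13·cos(150°) = 630.72, so ZE ≈ 25.11.
Step 2: By the inverse law of cosines on triangle EZU: cos(∠EZU) = (25.11² + 13² − 13²) / (2·25.11·13) = 630.72/652.97 = 0.9659, so ∠EZU = 15°.

Therefore, the measure of angle ∠EZU = 15°.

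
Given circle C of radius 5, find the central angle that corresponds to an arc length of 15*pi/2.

Arc length L = 2πr × θ/360, so θ = 360L / (2πr).
θ = 360 × 15*pi/2 / (2π × 5)
θ = 270°
θ = 270°

270°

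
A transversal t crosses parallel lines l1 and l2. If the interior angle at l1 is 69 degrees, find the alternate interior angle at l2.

Alternate interior angles lie on opposite sides of the transversal, between the parallel lines.
By the alternate interior angle theorem, they are equal: 69 degrees.

69 degrees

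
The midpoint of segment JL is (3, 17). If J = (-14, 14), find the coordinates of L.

Using the midpoint formula: M = ((x1 + x2)/2, (y1 + y2)/2)
We know M = (3, 17) and J = (-14, 14)
For x: 3 = (-14 + x2)/2, so x2 = 2*3 - -14 = 20
For y: 17 = (14 + y2)/2, so y2 = 2*17 - 14 = 20
L = (20, 20)

(20, 20)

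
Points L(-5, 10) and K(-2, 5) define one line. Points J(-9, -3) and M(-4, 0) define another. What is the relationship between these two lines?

Slope of line 1: m1 = (5 - 10)/(-2 - -5) = -5/3 = -5/3
Slope of line 2: m2 = (0 - -3)/(-4 - -9) = 3/5 = 3/5
m1 * m2 = (-5/3) * (3/5) = -1 = -1, so the lines are perpendicular.

Perpendicular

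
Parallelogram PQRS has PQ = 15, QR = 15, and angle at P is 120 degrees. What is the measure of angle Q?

Opposite sides of a parallelogram are parallel, so consecutive angles form co-interior angles on a transversal.
Co-interior angles sum to 180°, giving angle Q = 180 - 120 = 60 degrees.

60 degrees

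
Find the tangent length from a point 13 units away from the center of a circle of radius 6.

tangent = √(d² - r²) = √(13² - 6²) = √(169 - 36) = √133 = sqrt(133)

sqrt(133)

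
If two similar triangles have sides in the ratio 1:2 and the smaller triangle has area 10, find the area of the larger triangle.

The ratio of areas of similar triangles = (side ratio)^2.
Side ratio = 1:2, so area ratio = 1:4.
Area of the larger triangle / Area of the smaller triangle = 4/1
Area of the larger triangle = 10 * 4/1 = 40

40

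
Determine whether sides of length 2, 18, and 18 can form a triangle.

Sort the sides: 2, 18, 18.
It suffices to check that the sum of the two smallest exceeds the largest:
2 + 18 = 20 > 18. ✓
Yes, a valid triangle can be formed.

Yes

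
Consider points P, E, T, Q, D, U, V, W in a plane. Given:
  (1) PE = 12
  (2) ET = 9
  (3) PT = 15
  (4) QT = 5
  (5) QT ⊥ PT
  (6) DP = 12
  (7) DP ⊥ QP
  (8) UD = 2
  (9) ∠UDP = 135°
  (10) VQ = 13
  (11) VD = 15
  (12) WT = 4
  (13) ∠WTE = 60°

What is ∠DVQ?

Step 1: By the law of cosines on triangle PTQ: PQ² = 15² + 5² − 2·15·5·cos(90°) = 250, so PQ = 5·√10.
Step 2: By the law of cosines on triangle DPQ: DQ² = 12² + (5·√10)² − 2·12·5·√10·cos(90°) = 394, so DQ ≈ 19.85.
Step 3: By the inverse law of cosines on triangle DVQ: cos(∠DVQ) = (15² + 13² − 19.85²) / (2·15·13) = 0/390 = 0, so ∠DVQ = 90°.

Therefore, the measure of angle ∠DVQ = 90°.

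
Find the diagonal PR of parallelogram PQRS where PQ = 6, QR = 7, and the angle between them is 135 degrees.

Using the law of cosines:
d^2 = 6^2 + 7^2 - 2(6)(7)cos(135 degrees)
d^2 = 36 + 49 - 84*-sqrt(2)/2
d^2 = 42*sqrt(2) + 85
d = sqrt(42*sqrt(2) + 85)

sqrt(42*sqrt(2) + 85)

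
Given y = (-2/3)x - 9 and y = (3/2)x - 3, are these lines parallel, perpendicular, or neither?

Slope of line 1: m1 = -2/3
Slope of line 2: m2 = 3/2
m1 * m2 = (-2/3) * (3/2) = -1 = -1, so the lines are perpendicular.

Perpendicular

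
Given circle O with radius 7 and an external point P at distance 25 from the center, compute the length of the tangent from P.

The tangent, radius, and line from the external point to the center form a right triangle.
The right angle is where the tangent meets the radius.
By the Pythagorean theorem: tangent² + 7² = 25²
tangent² = 625 - 49 = 576
tangent = 24

24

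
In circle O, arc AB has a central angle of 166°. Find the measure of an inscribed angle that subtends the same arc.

By the inscribed angle theorem, the inscribed angle is half the central angle.
Inscribed angle = 166° / 2 = 83°

83°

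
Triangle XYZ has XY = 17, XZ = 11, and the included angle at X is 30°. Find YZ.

By the law of cosines: YZ^2 = XY^2 + XZ^2 - 2*XY*XZ*cos(X)
YZ^2 = 17^2 + 11^2 - 2*17*11*cos(30°)
YZ^2 = 289 + 121 - 374*(sqrt(3)/2)
YZ^2 = 410 - 187*sqrt(3)
YZ = sqrt(410 - 187*sqrt(3))

sqrt(410 - 187*sqrt(3))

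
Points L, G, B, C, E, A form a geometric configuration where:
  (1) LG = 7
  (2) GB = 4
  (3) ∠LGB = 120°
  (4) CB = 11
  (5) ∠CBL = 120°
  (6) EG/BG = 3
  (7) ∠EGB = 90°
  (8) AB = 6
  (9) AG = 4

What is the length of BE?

From the given relations: EG = 3·BG = 3·4 = 12.
Step 1: By the law of cosines on triangle BGE: BE² = 4² + 12² − 2·4·12·cos(90°) = 160, so BE = 4·√10.

Therefore, the length of BE = 4·√10.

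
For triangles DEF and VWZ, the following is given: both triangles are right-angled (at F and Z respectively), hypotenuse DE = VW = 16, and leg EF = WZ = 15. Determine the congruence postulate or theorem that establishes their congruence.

The given information provides:
both triangles are right-angled (at F and Z respectively), hypotenuse DE = VW = 16, and leg EF = WZ = 15
This matches the HL congruence theorem.
The hypotenuse and one leg of two right triangles are equal (Hypotenuse-Leg).

HL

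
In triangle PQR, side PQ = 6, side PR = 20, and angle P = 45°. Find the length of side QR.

Law of cosines: QR^2 = 6^2 + 20^2 - 2(6)(20)cos(45°) = 436 - 120*sqrt(2), so QR = 2*sqrt(109 - 30*sqrt(2)).

2*sqrt(109 - 30*sqrt(2))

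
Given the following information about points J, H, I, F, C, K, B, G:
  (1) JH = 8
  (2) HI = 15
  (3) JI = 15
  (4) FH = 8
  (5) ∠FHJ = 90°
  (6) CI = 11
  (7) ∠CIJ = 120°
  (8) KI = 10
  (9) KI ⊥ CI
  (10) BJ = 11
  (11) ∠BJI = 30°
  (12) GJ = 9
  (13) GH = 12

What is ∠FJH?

Step 1: By the law of cosines on triangle JHF: JF² = 8² + 8² − 2·8·8·cos(90°) = 128, so JF = 8·√2.
Step 2: By the inverse law of cosines on triangle FJH: cos(∠FJH) = ((8·√2)² + 8² − 8²) / (2·8·√2·8) = 128/181.02 = 0.7071, so ∠FJH = 45°.

Therefore, the measure of angle ∠FJH = 45°.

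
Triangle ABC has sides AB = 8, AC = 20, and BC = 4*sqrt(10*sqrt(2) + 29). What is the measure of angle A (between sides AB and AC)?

cos(A) = (8² + 20² - (4*sqrt(10*sqrt(2) + 29))²) / (2 × 8 × 20) = -sqrt(2)/2, so A = arccos(-sqrt(2)/2) = 135°.

135°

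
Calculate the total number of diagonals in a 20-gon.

Each of the 20 vertices connects to 17 non-adjacent vertices via diagonals.
Total connections = 20 × 17 = 340, but each diagonal is counted twice.
Number of diagonals = 340 / 2 = 170.

170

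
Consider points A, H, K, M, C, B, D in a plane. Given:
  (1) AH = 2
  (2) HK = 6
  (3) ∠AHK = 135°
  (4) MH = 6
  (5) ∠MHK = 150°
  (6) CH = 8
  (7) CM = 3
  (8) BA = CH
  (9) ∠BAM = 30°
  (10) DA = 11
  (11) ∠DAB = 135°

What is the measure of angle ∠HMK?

Step 1: By the law of cosines on triangle MHK: MK² = 6² + 6² − 2·6·6·cos(150°) = 134.35, so MK ≈ 11.59.
Step 2: By the inverse law of cosines on triangle HMK: cos(∠HMK) = (6² + 11.59² − 6²) / (2·6·11.59) = 134.35/139.09 = 0.9659, so ∠HMK = 15°.

Therefore, the measure of angle ∠HMK = 15°.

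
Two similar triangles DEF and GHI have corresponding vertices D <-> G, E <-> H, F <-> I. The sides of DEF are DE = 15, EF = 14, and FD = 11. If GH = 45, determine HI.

k = 45/15 = 3. HI = 3 * 14 = 42.

42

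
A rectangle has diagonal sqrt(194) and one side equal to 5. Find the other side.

The diagonal of a rectangle forms a right triangle with the two sides.
Rearranging the Pythagorean theorem: missing side = sqrt(d^2 - known^2).
= sqrt(194 - 25) = sqrt(169) = 13.

13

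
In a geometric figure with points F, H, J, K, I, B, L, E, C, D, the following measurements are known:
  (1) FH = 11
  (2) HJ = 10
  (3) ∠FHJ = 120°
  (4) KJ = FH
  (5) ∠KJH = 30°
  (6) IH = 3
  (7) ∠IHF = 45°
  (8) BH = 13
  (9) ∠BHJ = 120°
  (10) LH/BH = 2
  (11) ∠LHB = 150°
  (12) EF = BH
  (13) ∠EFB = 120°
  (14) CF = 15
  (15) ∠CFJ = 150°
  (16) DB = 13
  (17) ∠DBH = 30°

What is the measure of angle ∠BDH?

Step 1: By the law of cosines on triangle DBH: DH² = 13² + 13² − 2·13·13·cos(30°) = 45.28, so DH ≈ 6.73.
Step 2: By the inverse law of cosines on triangle BDH: cos(∠BDH) = (13² + 6.73² − 13²) / (2·13·6.73) = 45.28/174.96 = 0.2588, so ∠BDH = 75°.

Therefore, the measure of angle ∠BDH = 75°.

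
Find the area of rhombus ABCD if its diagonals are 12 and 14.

Area of a rhombus = (d1 * d2) / 2
Area = (12 * 14) / 2
Area = 168 / 2
Area = 84

84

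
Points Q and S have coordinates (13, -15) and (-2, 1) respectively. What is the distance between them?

d = sqrt((-2 - 13)^2 + (1 - -15)^2)
d = sqrt(-15^2 + 16^2)
d = sqrt(225 + 256)
d = sqrt(481)

sqrt(481)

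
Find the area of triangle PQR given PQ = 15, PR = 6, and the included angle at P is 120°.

Area = (1/2) * PQ * PR * sin(P)
Area = (1/2) * 15 * 6 * sin(120°)
Area = (1/2) * 15 * 6 * sqrt(3)/2
Area = 45*sqrt(3)/2

45*sqrt(3)/2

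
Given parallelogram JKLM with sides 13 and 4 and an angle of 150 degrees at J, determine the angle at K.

Consecutive angles are supplementary: angle K = 180 - 150 = 30 degrees.

30 degrees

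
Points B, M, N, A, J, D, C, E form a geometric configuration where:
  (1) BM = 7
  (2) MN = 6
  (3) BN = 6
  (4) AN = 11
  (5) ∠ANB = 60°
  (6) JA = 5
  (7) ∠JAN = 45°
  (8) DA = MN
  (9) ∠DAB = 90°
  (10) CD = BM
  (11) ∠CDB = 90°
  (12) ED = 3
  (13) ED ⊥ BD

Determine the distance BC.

From the given relations: DA = MN = 6; CD = BM = 7.
Step 1: By the law of cosines on triangle BNA: BA² = 6² + 11² − 2·6·11·cos(60°) = 91, so BA = √91.
Step 2: By the law of cosines on triangle BAD: BD² = √91² + 6² − 2·√91·6·cos(90°) = 127, so BD = √127.
Step 3: By the law of cosines on triangle BDC: BC² = √127² + 7² − 2·√127·7·cos(90°) = 176, so BC = 4·√11.

Therefore, the length of BC = 4·√11.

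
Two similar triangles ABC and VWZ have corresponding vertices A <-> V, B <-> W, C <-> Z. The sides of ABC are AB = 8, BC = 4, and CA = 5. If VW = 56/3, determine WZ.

Similar triangles have proportional sides. Setting up the proportion:
VW / AB = WZ / BC
56/3 / 8 = WZ / 4
WZ = 4 * 56/3 / 8 = 28/3.

28/3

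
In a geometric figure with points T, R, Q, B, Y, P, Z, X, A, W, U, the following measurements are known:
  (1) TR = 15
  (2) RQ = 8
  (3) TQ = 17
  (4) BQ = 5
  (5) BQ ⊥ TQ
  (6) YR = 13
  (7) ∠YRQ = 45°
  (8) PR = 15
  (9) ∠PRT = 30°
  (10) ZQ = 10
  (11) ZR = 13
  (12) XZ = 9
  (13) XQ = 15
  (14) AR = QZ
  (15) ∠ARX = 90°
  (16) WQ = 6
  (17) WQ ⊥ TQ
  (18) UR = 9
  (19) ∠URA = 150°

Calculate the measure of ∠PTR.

Step 1: By the law of cosines on triangle TRP: TP² = 15² + 15² − 2·15·15·cos(30°) = 60.29, so TP ≈ 7.76.
Step 2: By the inverse law of cosines on triangle PTR: cos(∠PTR) = (7.76² + 15² − 15²) / (2·7.76·15) = 60.29/232.94 = 0.2588, so ∠PTR = 75°.

Therefore, the measure of angle ∠PTR = 75°.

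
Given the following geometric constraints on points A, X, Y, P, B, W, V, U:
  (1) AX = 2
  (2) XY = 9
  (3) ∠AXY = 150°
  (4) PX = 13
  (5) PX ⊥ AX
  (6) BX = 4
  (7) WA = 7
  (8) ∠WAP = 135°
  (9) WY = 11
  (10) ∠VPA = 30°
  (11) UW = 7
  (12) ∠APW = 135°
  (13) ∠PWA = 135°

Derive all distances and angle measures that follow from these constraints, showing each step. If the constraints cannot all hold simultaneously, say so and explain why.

These constraints are not satisfiable: (8), (12) and (13) are the three interior angles of triangle WAP, which must sum to 180°, but 135° + 135° + 135° = 405°. No planar figure meets all of them, so nothing further can be derived.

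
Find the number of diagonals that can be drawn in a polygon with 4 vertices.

Each of the 4 vertices connects to 1 non-adjacent vertices via diagonals.
Total connections = 4 × 1 = 4, but each diagonal is counted twice.
Number of diagonals = 4 / 2 = 2.

2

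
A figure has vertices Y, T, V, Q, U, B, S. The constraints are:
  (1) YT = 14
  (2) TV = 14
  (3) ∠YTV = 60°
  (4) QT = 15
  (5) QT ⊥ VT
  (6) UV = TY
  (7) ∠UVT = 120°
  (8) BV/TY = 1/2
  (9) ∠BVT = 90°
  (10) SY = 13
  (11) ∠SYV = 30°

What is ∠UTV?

From the given relations: UV = TY = 14.
Step 1: By the law of cosines on triangle TVU: TU² = 14² + 14² − 2·14·14·cos(120°) = 588, so TU = 14·√3.
Step 2: By the inverse law of cosines on triangle UTV: cos(∠UTV) = ((14·√3)² + 14² − 14²) / (2·14·√3·14) = 588/678.96 = 0.866, so ∠UTV = 30°.

Therefore, the measure of angle ∠UTV = 30°.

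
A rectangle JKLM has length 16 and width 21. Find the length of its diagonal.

Using the Pythagorean theorem:
d² = 16² + 21² = 256 + 441 = 697
d = sqrt(697)

sqrt(697)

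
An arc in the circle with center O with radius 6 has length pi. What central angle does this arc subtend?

Arc length L = 2πr × θ/360, so θ = 360L / (2πr).
θ = 360 × pi / (2π × 6)
θ = 30°
θ = 30°

30°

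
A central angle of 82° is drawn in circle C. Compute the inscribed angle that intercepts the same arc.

Inscribed angle = 82° / 2 = 41° (inscribed angle theorem).

41°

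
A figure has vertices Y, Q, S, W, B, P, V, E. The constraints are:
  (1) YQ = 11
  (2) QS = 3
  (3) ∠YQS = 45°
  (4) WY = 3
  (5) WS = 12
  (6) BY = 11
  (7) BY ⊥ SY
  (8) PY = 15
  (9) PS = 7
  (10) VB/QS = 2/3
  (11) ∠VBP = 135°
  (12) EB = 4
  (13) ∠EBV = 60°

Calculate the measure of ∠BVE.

From the given relations: VB = 2/3·QS = 2/3·3 = 2.
Step 1: By the law of cosines on triangle VBE: VE² = 2² + 4² − 2·2·4·cos(60°) = 12, so VE = 2·√3.
Step 2: By the inverse law of cosines on triangle BVE: cos(∠BVE) = (2² + (2·√3)² − 4²) / (2·2·2·√3) = 0/13.86 = 0, so ∠BVE = 90°.

Therefore, the measure of angle ∠BVE = 90°.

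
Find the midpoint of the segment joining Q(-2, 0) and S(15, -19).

The midpoint is the point halfway along the segment.
Move half the horizontal distance: -2 + (15 - -2)/2 = -2 + 17/2 = 13/2
Move half the vertical distance: 0 + (-19 - 0)/2 = 0 + -19/2 = -19/2
Midpoint = (13/2, -19/2)

(13/2, -19/2)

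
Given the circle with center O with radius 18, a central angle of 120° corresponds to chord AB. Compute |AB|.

Chord length = 2r sin(θ/2)
= 2 × 18 × sin(120°/2)
= 2 × 18 × sin(60°)
= 18*sqrt(3)

18*sqrt(3)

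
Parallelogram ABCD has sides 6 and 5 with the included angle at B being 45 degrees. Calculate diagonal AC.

Using the law of cosines:
d^2 = 6^2 + 5^2 - 2(6)(5)cos(45 degrees)
d^2 = 36 + 25 - 60*sqrt(2)/2
d^2 = 61 - 30*sqrt(2)
d = sqrt(61 - 30*sqrt(2))

sqrt(61 - 30*sqrt(2))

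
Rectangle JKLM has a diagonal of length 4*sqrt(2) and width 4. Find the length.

b = sqrt(d^2 - a^2) = sqrt(32 - 16) = sqrt(16) = 4

4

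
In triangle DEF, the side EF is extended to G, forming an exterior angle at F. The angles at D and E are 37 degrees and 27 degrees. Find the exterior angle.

The interior angle at F is 180 - 37 - 27 = 116 degrees.
The exterior angle and interior angle at F are supplementary:
Exterior angle = 180 - 116 = 64 degrees.

64 degrees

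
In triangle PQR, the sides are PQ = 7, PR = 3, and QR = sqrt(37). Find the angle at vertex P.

By the inverse law of cosines: cos(P) = (PQ² + PR² - QR²) / (2 × PQ × PR)
cos(P) = (7² + 3² - (sqrt(37))²) / (2 × 7 × 3)
cos(P) = (49 + 9 - (37)) / 42
cos(P) = 1/2
P = arccos(1/2) = 60°

60°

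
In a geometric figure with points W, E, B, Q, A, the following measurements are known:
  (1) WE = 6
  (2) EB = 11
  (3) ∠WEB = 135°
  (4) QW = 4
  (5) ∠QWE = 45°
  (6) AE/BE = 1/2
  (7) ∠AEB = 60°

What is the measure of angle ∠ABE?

From the given relations: AE = 1/2·BE = 1/2·11 ≈ 5.5.
Step 1: By the law of cosines on triangle BEA: BA² = 11² + 5.5² − 2·11·5.5·cos(60°) = 90.75, so BA ≈ 9.53.
Step 2: By the inverse law of cosines on triangle ABE: cos(∠ABE) = (9.53² + 11² − 5.5²) / (2·9.53·11) = 181.5/209.58 = 0.866, so ∠ABE = 30°.

Therefore, the measure of angle ∠ABE = 30°.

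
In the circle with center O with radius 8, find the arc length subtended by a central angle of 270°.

The full circumference is 2πr = 2π(8) = 16*pi.
The arc spans 270° out of 360°, which is a fraction of 3/4.
Arc length = 16*pi × 3/4 = 12*pi.

12*pi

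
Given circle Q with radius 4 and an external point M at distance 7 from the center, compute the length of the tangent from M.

Let T be the point of tangency. Then QT ⊥ MT (radius ⊥ tangent).
In right triangle QTM: QM² = QT² + MT²
7² = 4² + MT²
MT² = 33, MT = sqrt(33)

sqrt(33)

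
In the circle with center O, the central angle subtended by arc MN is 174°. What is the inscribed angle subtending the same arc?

Inscribed angle = 174° / 2 = 87° (inscribed angle theorem).

87°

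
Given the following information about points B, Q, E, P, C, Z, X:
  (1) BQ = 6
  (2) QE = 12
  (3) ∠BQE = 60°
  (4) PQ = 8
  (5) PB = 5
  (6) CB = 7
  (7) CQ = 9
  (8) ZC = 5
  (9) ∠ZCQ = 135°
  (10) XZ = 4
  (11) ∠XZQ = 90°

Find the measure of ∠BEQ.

Step 1: By the law of cosines on triangle EQB: EB² = 12² + 6² − 2·12·6·cos(60°) = 108, so EB = 6·√3.
Step 2: By the inverse law of cosines on triangle BEQ: cos(∠BEQ) = ((6·√3)² + 12² − 6²) / (2·6·√3·12) = 216/249.42 = 0.866, so ∠BEQ = 30°.

Therefore, the measure of angle ∠BEQ = 30°.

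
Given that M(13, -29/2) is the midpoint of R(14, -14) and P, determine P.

Using the midpoint formula: M = ((x1 + x2)/2, (y1 + y2)/2)
We know M = (13, -29/2) and R = (14, -14)
For x: 13 = (14 + x2)/2, so x2 = 2*13 - 14 = 12
For y: -29/2 = (-14 + y2)/2, so y2 = 2*-29/2 - -14 = -15
P = (12, -15)

(12, -15)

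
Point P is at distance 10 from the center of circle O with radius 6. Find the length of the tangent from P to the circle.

Let T be the point of tangency. Then OT ⊥ PT (radius ⊥ tangent).
In right triangle OTP: OP² = OT² + PT²
10² = 6² + PT²
PT² = 64, PT = 8

8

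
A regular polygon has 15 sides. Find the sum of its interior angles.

The sum of interior angles of an n-sided polygon is (n - 2) * 180.
For n = 15: (15 - 2) * 180 = 13 * 180 = 2340 degrees.

2340 degrees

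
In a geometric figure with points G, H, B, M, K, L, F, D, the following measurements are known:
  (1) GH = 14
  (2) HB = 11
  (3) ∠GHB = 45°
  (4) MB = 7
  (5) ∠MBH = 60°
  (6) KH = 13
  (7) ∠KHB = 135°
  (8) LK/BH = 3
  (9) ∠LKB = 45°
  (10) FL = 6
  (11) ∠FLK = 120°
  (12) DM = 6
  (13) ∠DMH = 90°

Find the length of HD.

Step 1: By the law of cosines on triangle HBM: HM² = 11² + 7² − 2·11·7·cos(60°) = 93, so HM = √93.
Step 2: By the law of cosines on triangle HMD: HD² = √93² + 6² − 2·√93·6·cos(90°) = 129, so HD = √129.

Therefore, the length of HD = √129.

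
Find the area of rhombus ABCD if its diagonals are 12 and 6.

Area = (12 * 6) / 2 = 72 / 2 = 36

36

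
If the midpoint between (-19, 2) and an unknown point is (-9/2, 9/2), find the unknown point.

Using the midpoint formula: M = ((x1 + x2)/2, (y1 + y2)/2)
We know M = (-9/2, 9/2) and P = (-19, 2)
For x: -9/2 = (-19 + x2)/2, so x2 = 2*-9/2 - -19 = 10
For y: 9/2 = (2 + y2)/2, so y2 = 2*9/2 - 2 = 7
R = (10, 7)

(10, 7)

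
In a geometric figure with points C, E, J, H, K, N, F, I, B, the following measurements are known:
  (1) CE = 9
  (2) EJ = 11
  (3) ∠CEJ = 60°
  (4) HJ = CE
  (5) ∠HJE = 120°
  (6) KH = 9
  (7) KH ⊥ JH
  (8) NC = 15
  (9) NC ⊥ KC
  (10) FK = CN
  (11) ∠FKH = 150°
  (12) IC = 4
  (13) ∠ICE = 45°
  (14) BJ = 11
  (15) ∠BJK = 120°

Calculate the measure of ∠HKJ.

From the given relations: HJ = CE = 9.
Step 1: By the law of cosines on triangle KHJ: KJ² = 9² + 9² − 2·9·9·cos(90°) = 162, so KJ = 9·√2.
Step 2: By the inverse law of cosines on triangle HKJ: cos(∠HKJ) = (9² + (9·√2)² − 9²) / (2·9·9·√2) = 162/229.1 = 0.7071, so ∠HKJ = 45°.

Therefore, the measure of angle ∠HKJ = 45°.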